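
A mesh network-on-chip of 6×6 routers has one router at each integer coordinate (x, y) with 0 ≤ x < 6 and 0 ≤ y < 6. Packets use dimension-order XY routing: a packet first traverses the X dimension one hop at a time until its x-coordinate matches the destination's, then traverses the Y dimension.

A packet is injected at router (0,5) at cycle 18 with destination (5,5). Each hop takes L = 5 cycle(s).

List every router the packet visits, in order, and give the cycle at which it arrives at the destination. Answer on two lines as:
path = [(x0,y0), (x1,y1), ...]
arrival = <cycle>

#0 — 0,5 | c18
#1 — 1,5 | c23 | E
#2 — 2,5 | c28 | E
#3 — 3,5 | c33 | E
#4 — 4,5 | c38 | E
#5 — 5,5 | c43 | E

path = [(0,5), (1,5), (2,5), (3,5), (4,5), (5,5)]
arrival = 43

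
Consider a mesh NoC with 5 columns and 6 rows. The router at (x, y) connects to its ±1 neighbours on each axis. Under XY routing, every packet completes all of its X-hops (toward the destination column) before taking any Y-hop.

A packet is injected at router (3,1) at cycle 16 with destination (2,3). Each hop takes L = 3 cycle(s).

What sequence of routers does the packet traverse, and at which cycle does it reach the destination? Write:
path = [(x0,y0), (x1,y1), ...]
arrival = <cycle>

t=16: at (3,1)
t=19: at (2,1) after W
t=22: at (2,2) after N
t=25: at (2,3) after N

path = [(3,1), (2,1), (2,2), (2,3)]
arrival = 25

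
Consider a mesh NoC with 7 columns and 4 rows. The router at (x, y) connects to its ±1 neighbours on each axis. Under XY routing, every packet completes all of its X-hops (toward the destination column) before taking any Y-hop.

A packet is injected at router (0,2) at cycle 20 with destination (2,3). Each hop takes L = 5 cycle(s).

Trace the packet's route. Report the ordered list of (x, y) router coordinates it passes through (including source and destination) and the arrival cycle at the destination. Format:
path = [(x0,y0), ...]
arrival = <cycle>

path = [(0,2), (1,2), (2,2), (2,3)]
arrival = 35

hop 0: (0,2) @ cyc 20
hop 1: (1,2) @ cyc 25  [E]
hop 2: (2,2) @ cyc 30  [E]
hop 3: (2,3) @ cyc 35  [N]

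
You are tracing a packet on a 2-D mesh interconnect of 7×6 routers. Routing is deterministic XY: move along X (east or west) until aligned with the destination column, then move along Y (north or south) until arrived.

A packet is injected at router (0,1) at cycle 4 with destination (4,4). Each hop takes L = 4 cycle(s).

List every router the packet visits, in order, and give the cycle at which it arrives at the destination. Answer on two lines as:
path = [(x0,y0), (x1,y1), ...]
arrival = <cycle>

src (0,1)  cyc=4
E→(1,1)  cyc=8
E→(2,1)  cyc=12
E→(3,1)  cyc=16
E→(4,1)  cyc=20
N→(4,2)  cyc=24
N→(4,3)  cyc=28
N→(4,4)  cyc=32

path = [(0,1), (1,1), (2,1), (3,1), (4,1), (4,2), (4,3), (4,4)]
arrival = 32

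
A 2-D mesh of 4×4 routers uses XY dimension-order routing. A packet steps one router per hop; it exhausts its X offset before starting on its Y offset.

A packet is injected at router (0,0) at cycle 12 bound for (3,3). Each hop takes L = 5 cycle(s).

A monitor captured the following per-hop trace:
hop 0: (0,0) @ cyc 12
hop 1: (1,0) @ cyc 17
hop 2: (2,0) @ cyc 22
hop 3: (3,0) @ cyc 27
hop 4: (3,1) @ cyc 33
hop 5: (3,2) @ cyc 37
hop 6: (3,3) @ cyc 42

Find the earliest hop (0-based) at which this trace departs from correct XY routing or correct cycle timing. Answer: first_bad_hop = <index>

  1: Δx=+1 Δy=+0 Δt=5 [ok]
  2: Δx=+1 Δy=+0 Δt=5 [ok]
  3: Δx=+1 Δy=+0 Δt=5 [ok]
  4: Δx=+0 Δy=+1 Δt=6 [BAD: Δcyc=6≠L]

first_bad_hop = 4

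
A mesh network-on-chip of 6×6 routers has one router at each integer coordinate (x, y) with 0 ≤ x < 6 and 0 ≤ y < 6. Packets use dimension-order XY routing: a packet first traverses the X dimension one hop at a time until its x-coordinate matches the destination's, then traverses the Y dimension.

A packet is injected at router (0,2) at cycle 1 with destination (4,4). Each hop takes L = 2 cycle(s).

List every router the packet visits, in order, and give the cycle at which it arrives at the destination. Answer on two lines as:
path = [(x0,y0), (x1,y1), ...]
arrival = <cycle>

path = [(0,2), (1,2), (2,2), (3,2), (4,2), (4,3), (4,4)]
arrival = 13

src (0,2)  cyc=1
E→(1,2)  cyc=3
E→(2,2)  cyc=5
E→(3,2)  cyc=7
E→(4,2)  cyc=9
N→(4,3)  cyc=11
N→(4,4)  cyc=13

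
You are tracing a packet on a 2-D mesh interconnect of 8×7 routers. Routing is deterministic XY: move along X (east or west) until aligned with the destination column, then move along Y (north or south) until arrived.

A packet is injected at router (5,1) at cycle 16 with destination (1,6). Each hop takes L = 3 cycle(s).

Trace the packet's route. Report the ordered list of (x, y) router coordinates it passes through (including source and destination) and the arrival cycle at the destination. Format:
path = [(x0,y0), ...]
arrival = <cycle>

[0] x=5 y=1 t=16
[1] x=4 y=1 t=19 →W
[2] x=3 y=1 t=22 →W
[3] x=2 y=1 t=25 →W
[4] x=1 y=1 t=28 →W
[5] x=1 y=2 t=31 →N
[6] x=1 y=3 t=34 →N
[7] x=1 y=4 t=37 →N
[8] x=1 y=5 t=40 →N
[9] x=1 y=6 t=43 →N

path = [(5,1), (4,1), (3,1), (2,1), (1,1), (1,2), (1,3), (1,4), (1,5), (1,6)]
arrival = 43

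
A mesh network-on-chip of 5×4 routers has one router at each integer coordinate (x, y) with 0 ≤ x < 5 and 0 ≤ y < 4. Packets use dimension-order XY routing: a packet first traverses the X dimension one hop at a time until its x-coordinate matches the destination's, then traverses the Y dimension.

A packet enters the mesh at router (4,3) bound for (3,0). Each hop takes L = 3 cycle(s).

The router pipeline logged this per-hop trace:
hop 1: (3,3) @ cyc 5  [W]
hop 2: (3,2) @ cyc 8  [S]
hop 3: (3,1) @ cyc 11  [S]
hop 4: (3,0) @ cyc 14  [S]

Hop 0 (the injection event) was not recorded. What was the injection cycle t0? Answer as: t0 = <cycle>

At hop 1 the cycle is 5; in general cyc_k = t0 + kL.
Therefore t0 = 5 − L = 2.

t0 = 2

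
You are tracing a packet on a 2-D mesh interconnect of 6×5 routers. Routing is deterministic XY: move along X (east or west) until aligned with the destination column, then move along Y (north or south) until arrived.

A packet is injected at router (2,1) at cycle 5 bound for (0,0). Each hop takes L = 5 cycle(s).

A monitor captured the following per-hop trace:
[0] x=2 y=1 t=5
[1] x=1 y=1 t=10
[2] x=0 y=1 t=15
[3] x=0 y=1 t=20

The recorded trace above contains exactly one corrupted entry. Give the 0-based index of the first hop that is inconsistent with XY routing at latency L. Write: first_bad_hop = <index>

  1: Δx=-1 Δy=+0 Δt=5 [ok]
  2: Δx=-1 Δy=+0 Δt=5 [ok]
  3: Δx=+0 Δy=+0 Δt=5 [BAD: non-unit step]

first_bad_hop = 3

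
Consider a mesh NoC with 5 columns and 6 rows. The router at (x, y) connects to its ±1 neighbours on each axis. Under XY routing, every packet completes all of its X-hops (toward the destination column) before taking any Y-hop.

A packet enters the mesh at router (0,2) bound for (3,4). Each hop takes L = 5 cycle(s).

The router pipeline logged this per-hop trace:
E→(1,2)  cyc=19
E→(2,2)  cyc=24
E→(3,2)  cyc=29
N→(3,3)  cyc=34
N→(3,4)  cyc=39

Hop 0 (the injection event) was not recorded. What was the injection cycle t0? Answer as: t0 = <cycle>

t0 = 14

The first recorded entry is hop 1 at cycle 19.
Therefore t0 = 19 − L = 14.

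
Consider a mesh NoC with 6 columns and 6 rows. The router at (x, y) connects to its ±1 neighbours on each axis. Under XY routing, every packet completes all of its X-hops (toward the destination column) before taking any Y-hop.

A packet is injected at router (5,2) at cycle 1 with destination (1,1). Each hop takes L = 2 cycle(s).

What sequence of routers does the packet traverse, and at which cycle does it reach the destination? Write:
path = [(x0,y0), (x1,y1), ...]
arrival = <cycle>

#0 — 5,2 | c1
#1 — 4,2 | c3 | W
#2 — 3,2 | c5 | W
#3 — 2,2 | c7 | W
#4 — 1,2 | c9 | W
#5 — 1,1 | c11 | S

path = [(5,2), (4,2), (3,2), (2,2), (1,2), (1,1)]
arrival = 11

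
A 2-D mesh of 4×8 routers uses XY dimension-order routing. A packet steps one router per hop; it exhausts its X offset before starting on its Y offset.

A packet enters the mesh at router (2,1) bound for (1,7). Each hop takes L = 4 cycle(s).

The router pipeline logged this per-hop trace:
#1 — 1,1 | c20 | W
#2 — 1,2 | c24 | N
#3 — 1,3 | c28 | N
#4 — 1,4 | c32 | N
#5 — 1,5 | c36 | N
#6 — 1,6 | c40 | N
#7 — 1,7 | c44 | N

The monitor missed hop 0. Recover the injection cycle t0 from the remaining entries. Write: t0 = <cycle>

t0 = 16

At hop 1 the cycle is 20; in general cyc_k = t0 + kL.
Therefore t0 = 20 − L = 16.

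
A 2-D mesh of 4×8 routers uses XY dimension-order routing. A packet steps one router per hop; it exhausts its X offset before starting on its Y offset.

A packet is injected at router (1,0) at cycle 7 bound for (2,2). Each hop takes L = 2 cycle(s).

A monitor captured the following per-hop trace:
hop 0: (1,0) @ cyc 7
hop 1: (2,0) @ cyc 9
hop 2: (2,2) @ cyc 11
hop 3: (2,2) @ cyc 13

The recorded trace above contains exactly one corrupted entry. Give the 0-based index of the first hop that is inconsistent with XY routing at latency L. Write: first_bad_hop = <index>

hop 1: step (+1,+0), +2 cyc — ok
hop 2: step (+0,+2), +2 cyc — BAD: non-unit step

first_bad_hop = 2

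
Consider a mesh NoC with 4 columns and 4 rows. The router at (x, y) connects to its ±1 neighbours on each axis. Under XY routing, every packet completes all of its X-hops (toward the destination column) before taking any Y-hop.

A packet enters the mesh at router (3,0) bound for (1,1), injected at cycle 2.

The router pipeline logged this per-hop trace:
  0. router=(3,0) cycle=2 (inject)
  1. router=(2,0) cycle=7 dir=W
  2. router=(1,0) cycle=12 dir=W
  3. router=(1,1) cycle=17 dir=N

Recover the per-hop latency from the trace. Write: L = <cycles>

L = 5

From hop 0 (2) to hop 1 (7): +5 cycles.
Per-hop latency L = Δcyc = 5.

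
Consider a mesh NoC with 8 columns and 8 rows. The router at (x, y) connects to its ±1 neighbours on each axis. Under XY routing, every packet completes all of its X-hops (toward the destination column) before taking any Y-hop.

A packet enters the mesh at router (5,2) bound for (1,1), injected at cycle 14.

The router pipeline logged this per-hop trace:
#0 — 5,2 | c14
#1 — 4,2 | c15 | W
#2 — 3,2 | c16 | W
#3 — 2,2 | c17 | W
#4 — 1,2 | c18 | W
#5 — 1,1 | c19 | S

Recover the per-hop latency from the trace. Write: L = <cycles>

From hop 0 (14) to hop 1 (15): +1 cycles.
That increment is L by definition: L = 1.

L = 1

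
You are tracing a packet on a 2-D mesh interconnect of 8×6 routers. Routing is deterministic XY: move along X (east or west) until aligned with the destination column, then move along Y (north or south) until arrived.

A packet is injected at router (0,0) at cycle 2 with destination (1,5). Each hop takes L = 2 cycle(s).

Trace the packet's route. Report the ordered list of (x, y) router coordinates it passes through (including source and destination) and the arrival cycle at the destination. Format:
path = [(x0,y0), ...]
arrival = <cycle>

path = [(0,0), (1,0), (1,1), (1,2), (1,3), (1,4), (1,5)]
arrival = 14

src (0,0)  cyc=2
E→(1,0)  cyc=4
N→(1,1)  cyc=6
N→(1,2)  cyc=8
N→(1,3)  cyc=10
N→(1,4)  cyc=12
N→(1,5)  cyc=14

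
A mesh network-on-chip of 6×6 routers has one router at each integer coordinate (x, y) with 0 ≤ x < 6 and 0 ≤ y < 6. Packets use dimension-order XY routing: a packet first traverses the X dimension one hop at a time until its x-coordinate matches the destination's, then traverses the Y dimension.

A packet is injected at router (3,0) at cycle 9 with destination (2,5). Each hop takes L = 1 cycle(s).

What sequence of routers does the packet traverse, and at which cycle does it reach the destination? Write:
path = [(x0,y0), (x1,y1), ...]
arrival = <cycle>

src (3,0)  cyc=9
W→(2,0)  cyc=10
N→(2,1)  cyc=11
N→(2,2)  cyc=12
N→(2,3)  cyc=13
N→(2,4)  cyc=14
N→(2,5)  cyc=15

path = [(3,0), (2,0), (2,1), (2,2), (2,3), (2,4), (2,5)]
arrival = 15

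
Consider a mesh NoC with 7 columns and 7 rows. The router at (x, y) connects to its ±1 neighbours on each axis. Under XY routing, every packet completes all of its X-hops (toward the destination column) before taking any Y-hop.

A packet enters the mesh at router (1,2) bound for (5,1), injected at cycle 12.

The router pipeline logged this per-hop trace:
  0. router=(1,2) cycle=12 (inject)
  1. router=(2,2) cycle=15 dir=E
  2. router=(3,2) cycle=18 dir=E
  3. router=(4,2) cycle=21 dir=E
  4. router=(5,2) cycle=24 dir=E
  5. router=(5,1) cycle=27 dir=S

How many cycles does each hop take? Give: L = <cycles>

From hop 0 (12) to hop 1 (15): +3 cycles.
One hop costs L cycles, so L = 3.

L = 3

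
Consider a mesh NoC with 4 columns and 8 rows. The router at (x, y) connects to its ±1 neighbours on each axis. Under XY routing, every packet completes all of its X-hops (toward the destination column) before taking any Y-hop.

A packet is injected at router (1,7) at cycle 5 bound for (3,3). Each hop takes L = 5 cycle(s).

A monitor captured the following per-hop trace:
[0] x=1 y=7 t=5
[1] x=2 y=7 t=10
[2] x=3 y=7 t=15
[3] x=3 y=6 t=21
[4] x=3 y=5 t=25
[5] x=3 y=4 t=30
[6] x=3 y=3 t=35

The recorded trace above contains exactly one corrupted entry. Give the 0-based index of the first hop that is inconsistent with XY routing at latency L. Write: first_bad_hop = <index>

first_bad_hop = 3

hop 1: step (+1,+0), +5 cyc — ok
hop 2: step (+1,+0), +5 cyc — ok
hop 3: step (+0,-1), +6 cyc — BAD: Δcyc=6≠L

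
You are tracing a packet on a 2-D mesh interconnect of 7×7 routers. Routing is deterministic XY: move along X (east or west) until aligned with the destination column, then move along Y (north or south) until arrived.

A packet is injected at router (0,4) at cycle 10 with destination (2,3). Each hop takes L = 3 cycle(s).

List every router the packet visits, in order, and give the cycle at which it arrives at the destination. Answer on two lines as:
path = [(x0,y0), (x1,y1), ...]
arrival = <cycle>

t=10: at (0,4)
t=13: at (1,4) after E
t=16: at (2,4) after E
t=19: at (2,3) after S

path = [(0,4), (1,4), (2,4), (2,3)]
arrival = 19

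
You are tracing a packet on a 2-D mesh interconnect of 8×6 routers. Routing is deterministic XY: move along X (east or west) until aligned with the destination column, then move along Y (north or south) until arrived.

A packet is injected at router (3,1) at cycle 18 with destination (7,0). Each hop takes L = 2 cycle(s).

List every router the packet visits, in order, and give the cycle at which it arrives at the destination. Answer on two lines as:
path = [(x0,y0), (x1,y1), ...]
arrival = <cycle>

  0. router=(3,1) cycle=18 (inject)
  1. router=(4,1) cycle=20 dir=E
  2. router=(5,1) cycle=22 dir=E
  3. router=(6,1) cycle=24 dir=E
  4. router=(7,1) cycle=26 dir=E
  5. router=(7,0) cycle=28 dir=S

path = [(3,1), (4,1), (5,1), (6,1), (7,1), (7,0)]
arrival = 28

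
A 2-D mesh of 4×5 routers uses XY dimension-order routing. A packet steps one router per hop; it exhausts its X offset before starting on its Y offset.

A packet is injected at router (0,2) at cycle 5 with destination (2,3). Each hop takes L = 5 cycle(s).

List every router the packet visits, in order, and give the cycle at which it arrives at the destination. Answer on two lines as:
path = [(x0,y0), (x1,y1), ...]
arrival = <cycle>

[0] x=0 y=2 t=5
[1] x=1 y=2 t=10 →E
[2] x=2 y=2 t=15 →E
[3] x=2 y=3 t=20 →N

path = [(0,2), (1,2), (2,2), (2,3)]
arrival = 20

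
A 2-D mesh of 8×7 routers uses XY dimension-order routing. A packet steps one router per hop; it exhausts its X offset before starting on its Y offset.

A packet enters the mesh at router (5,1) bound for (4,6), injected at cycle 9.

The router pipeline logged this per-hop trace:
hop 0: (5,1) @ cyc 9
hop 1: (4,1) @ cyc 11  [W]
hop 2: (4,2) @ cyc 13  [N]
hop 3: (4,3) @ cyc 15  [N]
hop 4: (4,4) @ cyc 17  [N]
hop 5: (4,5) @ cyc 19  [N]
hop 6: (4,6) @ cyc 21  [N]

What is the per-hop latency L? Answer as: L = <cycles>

L = 2

Between hops 0 and 1 the cycle counter advances 11 − 9 = 2.
That increment is L by definition: L = 2.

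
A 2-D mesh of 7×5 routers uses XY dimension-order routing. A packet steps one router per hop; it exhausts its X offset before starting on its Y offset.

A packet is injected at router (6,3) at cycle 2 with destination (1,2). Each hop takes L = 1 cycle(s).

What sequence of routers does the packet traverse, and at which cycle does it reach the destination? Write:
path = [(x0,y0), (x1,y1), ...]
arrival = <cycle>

[0] x=6 y=3 t=2
[1] x=5 y=3 t=3 →W
[2] x=4 y=3 t=4 →W
[3] x=3 y=3 t=5 →W
[4] x=2 y=3 t=6 →W
[5] x=1 y=3 t=7 →W
[6] x=1 y=2 t=8 →S

path = [(6,3), (5,3), (4,3), (3,3), (2,3), (1,3), (1,2)]
arrival = 8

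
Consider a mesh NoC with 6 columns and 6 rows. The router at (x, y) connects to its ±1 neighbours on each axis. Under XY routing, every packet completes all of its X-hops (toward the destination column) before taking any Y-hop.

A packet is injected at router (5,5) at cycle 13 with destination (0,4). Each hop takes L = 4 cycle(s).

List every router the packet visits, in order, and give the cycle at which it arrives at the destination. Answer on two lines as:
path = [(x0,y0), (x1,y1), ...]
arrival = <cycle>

  0. router=(5,5) cycle=13 (inject)
  1. router=(4,5) cycle=17 dir=W
  2. router=(3,5) cycle=21 dir=W
  3. router=(2,5) cycle=25 dir=W
  4. router=(1,5) cycle=29 dir=W
  5. router=(0,5) cycle=33 dir=W
  6. router=(0,4) cycle=37 dir=S

path = [(5,5), (4,5), (3,5), (2,5), (1,5), (0,5), (0,4)]
arrival = 37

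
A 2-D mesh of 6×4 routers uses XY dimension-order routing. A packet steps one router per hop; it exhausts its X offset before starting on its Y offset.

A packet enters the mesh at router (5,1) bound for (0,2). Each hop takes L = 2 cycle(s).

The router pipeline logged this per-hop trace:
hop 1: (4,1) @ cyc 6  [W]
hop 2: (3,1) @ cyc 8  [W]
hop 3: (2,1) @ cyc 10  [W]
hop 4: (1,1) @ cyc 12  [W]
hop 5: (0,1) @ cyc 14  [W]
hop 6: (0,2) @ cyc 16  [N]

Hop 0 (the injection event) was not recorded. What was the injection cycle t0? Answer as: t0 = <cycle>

t0 = 4

The first recorded entry is hop 1 at cycle 6.
Therefore t0 = 6 − L = 4.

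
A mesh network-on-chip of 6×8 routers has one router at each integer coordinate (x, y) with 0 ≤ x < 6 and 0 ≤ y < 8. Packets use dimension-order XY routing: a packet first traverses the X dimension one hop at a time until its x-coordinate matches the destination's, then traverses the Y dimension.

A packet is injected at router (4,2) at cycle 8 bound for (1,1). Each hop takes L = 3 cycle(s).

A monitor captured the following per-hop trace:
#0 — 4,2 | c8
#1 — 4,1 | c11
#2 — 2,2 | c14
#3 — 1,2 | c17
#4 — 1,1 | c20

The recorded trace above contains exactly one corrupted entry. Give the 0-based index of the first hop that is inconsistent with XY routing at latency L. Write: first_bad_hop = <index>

first_bad_hop = 1

check 1→ d=(0,-1) cyc+3: BAD: Y-move but x=4≠1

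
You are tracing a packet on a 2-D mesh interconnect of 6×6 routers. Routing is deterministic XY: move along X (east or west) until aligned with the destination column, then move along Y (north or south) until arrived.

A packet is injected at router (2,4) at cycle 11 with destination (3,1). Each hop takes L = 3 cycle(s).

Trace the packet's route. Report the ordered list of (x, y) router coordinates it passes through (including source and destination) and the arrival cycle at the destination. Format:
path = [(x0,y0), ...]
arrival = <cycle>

path = [(2,4), (3,4), (3,3), (3,2), (3,1)]
arrival = 23

src (2,4)  cyc=11
E→(3,4)  cyc=14
S→(3,3)  cyc=17
S→(3,2)  cyc=20
S→(3,1)  cyc=23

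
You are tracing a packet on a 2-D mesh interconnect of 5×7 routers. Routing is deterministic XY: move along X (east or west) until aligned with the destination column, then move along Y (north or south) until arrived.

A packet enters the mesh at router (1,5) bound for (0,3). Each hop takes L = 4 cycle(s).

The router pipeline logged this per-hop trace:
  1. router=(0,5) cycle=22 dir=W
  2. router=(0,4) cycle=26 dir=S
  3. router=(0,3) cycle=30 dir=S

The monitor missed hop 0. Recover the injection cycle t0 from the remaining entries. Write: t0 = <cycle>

t0 = 18

At hop 1 the cycle is 22; in general cyc_k = t0 + kL.
Subtract one hop: t0 = 22 − 4 = 18.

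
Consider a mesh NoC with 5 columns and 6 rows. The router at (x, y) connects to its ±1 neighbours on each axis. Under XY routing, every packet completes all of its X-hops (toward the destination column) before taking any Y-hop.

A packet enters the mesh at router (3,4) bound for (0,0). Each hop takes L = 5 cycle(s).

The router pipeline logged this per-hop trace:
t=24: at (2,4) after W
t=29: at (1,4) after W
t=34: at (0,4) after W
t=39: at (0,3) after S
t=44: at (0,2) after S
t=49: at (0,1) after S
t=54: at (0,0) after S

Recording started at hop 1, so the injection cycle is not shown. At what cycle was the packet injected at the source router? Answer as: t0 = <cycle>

The first recorded entry is hop 1 at cycle 24.
Subtract one hop: t0 = 24 − 5 = 19.

t0 = 19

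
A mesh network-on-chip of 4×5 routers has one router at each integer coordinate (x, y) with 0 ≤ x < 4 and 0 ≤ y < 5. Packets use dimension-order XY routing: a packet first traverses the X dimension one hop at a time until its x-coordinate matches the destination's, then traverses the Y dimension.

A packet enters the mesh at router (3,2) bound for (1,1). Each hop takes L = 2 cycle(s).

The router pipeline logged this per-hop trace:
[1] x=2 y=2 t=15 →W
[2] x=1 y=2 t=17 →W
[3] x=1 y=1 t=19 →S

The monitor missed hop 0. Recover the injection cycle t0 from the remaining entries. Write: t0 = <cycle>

Hop 1 reached at cycle 15; hop k is at t0 + k·L.
Therefore t0 = 15 − L = 13.

t0 = 13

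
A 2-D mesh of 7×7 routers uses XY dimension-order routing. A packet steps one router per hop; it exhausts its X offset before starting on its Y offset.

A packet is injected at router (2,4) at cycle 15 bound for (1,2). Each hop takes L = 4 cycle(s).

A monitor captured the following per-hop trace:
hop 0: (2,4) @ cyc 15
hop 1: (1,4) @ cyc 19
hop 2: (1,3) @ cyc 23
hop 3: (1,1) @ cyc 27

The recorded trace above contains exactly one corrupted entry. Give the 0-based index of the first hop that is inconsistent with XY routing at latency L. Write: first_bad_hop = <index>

hop 1: step (-1,+0), +4 cyc — ok
hop 2: step (+0,-1), +4 cyc — ok
hop 3: step (+0,-2), +4 cyc — BAD: non-unit step

first_bad_hop = 3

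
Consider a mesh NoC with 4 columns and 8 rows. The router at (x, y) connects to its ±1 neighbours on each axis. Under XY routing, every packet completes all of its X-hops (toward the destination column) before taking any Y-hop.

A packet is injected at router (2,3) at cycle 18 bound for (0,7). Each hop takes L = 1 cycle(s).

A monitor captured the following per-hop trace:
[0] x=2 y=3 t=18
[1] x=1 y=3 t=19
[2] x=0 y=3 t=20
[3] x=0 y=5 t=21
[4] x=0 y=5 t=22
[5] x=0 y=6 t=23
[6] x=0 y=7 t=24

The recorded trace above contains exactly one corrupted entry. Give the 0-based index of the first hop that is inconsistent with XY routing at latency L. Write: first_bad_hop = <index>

hop 1: step (-1,+0), +1 cyc — ok
hop 2: step (-1,+0), +1 cyc — ok
hop 3: step (+0,+2), +1 cyc — BAD: non-unit step

first_bad_hop = 3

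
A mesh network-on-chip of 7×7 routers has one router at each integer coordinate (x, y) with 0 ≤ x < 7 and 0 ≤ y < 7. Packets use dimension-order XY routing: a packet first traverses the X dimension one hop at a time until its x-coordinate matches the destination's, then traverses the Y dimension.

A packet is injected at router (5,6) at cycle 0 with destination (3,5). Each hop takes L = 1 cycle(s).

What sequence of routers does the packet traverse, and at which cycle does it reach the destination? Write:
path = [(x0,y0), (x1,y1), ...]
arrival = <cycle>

path = [(5,6), (4,6), (3,6), (3,5)]
arrival = 3

[0] x=5 y=6 t=0
[1] x=4 y=6 t=1 →W
[2] x=3 y=6 t=2 →W
[3] x=3 y=5 t=3 →S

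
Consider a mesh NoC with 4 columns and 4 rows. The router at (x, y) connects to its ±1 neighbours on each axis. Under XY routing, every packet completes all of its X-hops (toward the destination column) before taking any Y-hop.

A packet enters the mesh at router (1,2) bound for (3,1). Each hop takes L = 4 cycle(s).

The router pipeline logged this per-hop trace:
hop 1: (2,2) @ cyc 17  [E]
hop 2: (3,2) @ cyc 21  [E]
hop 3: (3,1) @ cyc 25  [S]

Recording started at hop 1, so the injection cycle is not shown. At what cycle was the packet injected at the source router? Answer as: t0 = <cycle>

At hop 1 the cycle is 17; in general cyc_k = t0 + kL.
So t0 = 17 − 1·4 = 13.

t0 = 13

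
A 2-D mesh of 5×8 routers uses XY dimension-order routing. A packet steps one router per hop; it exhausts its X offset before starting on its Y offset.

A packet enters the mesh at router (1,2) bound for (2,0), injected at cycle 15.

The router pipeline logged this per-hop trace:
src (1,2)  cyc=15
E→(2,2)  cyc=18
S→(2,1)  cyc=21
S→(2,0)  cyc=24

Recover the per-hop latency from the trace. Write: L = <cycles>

L = 3

cyc[1] − cyc[0] = 18 − 15 = 3.
One hop costs L cycles, so L = 3.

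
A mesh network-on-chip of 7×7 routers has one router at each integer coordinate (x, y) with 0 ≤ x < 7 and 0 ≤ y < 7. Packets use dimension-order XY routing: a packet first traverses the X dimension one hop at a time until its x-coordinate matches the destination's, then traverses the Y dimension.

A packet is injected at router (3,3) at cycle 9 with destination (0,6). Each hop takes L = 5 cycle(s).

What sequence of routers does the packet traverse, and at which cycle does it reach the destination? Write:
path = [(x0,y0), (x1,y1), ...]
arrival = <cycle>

t=9: at (3,3)
t=14: at (2,3) after W
t=19: at (1,3) after W
t=24: at (0,3) after W
t=29: at (0,4) after N
t=34: at (0,5) after N
t=39: at (0,6) after N

path = [(3,3), (2,3), (1,3), (0,3), (0,4), (0,5), (0,6)]
arrival = 39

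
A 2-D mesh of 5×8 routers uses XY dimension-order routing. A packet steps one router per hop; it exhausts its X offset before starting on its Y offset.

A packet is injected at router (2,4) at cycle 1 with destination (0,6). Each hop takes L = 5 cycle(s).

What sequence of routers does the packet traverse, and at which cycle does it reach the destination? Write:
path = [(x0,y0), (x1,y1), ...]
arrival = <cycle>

src (2,4)  cyc=1
W→(1,4)  cyc=6
W→(0,4)  cyc=11
N→(0,5)  cyc=16
N→(0,6)  cyc=21

path = [(2,4), (1,4), (0,4), (0,5), (0,6)]
arrival = 21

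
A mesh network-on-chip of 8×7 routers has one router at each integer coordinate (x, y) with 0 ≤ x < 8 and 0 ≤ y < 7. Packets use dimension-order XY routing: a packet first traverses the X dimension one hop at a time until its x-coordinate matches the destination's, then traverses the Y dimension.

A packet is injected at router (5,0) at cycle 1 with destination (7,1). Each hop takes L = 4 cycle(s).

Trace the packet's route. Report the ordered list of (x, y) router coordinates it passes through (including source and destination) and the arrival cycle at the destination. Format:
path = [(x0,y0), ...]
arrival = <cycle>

hop 0: (5,0) @ cyc 1
hop 1: (6,0) @ cyc 5  [E]
hop 2: (7,0) @ cyc 9  [E]
hop 3: (7,1) @ cyc 13  [N]

path = [(5,0), (6,0), (7,0), (7,1)]
arrival = 13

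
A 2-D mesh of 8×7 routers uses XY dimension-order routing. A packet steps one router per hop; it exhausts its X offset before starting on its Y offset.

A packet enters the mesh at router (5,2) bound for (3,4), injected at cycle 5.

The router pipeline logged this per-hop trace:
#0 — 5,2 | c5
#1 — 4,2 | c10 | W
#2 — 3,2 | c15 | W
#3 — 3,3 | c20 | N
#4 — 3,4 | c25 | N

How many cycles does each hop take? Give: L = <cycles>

From hop 0 (5) to hop 1 (10): +5 cycles.
One hop costs L cycles, so L = 5.

L = 5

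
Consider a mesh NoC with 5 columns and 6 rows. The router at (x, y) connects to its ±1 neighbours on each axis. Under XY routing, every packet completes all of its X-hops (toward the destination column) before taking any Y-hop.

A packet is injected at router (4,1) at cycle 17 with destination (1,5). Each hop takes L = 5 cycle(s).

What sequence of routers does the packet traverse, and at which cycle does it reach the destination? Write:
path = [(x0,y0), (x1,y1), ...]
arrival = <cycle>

  0. router=(4,1) cycle=17 (inject)
  1. router=(3,1) cycle=22 dir=W
  2. router=(2,1) cycle=27 dir=W
  3. router=(1,1) cycle=32 dir=W
  4. router=(1,2) cycle=37 dir=N
  5. router=(1,3) cycle=42 dir=N
  6. router=(1,4) cycle=47 dir=N
  7. router=(1,5) cycle=52 dir=N

path = [(4,1), (3,1), (2,1), (1,1), (1,2), (1,3), (1,4), (1,5)]
arrival = 52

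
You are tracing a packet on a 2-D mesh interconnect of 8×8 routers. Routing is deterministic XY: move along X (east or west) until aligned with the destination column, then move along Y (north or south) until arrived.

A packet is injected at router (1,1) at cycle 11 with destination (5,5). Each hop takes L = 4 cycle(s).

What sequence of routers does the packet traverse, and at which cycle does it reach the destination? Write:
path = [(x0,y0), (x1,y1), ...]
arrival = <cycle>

src (1,1)  cyc=11
E→(2,1)  cyc=15
E→(3,1)  cyc=19
E→(4,1)  cyc=23
E→(5,1)  cyc=27
N→(5,2)  cyc=31
N→(5,3)  cyc=35
N→(5,4)  cyc=39
N→(5,5)  cyc=43

path = [(1,1), (2,1), (3,1), (4,1), (5,1), (5,2), (5,3), (5,4), (5,5)]
arrival = 43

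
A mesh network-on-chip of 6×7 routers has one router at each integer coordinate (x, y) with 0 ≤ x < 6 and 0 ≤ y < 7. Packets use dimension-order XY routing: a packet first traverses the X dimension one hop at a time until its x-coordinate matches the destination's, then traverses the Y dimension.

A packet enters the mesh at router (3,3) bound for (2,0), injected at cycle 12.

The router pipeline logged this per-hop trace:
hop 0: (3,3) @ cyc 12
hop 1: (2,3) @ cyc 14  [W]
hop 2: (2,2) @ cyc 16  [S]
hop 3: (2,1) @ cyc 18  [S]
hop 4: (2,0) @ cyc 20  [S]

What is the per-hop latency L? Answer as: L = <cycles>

cyc[1] − cyc[0] = 14 − 12 = 2.
That increment is L by definition: L = 2.

L = 2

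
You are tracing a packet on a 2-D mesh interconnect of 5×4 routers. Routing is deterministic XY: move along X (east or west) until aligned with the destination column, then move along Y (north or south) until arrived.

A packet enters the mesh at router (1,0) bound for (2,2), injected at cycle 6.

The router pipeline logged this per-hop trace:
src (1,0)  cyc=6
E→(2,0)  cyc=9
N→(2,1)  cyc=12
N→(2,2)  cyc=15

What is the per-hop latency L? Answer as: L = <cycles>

From hop 0 (6) to hop 1 (9): +3 cycles.
That increment is L by definition: L = 3.

L = 3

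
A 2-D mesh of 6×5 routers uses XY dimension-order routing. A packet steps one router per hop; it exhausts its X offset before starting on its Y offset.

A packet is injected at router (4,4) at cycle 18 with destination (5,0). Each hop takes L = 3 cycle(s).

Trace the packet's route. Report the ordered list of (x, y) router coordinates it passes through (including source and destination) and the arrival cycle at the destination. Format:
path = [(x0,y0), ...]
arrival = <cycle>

path = [(4,4), (5,4), (5,3), (5,2), (5,1), (5,0)]
arrival = 33

[0] x=4 y=4 t=18
[1] x=5 y=4 t=21 →E
[2] x=5 y=3 t=24 →S
[3] x=5 y=2 t=27 →S
[4] x=5 y=1 t=30 →S
[5] x=5 y=0 t=33 →S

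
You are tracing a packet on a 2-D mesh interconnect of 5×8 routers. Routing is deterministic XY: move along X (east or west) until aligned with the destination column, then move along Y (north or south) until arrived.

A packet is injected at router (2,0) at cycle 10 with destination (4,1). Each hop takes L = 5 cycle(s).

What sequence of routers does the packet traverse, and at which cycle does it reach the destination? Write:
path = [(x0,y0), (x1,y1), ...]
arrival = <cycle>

path = [(2,0), (3,0), (4,0), (4,1)]
arrival = 25

#0 — 2,0 | c10
#1 — 3,0 | c15 | E
#2 — 4,0 | c20 | E
#3 — 4,1 | c25 | N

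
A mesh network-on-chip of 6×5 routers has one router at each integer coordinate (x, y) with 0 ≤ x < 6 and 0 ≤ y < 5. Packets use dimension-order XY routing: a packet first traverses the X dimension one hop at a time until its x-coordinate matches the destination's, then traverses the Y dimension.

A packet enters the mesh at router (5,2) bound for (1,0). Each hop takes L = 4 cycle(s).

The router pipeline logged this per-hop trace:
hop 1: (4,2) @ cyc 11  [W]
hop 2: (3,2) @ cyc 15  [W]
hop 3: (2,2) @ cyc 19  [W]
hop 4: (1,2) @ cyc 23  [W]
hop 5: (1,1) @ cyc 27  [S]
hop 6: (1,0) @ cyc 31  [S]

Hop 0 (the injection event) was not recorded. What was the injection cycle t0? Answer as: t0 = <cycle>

t0 = 7

The first recorded entry is hop 1 at cycle 11.
Therefore t0 = 11 − L = 7.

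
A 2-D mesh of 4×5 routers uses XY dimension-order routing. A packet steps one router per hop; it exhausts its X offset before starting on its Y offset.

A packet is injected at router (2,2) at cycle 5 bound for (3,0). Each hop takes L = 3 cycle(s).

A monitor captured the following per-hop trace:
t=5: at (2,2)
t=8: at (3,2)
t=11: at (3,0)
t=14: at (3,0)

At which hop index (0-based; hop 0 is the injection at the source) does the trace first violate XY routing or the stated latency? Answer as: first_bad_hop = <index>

first_bad_hop = 2

[1] (+1,+0) / 3c ⇒ ok
[2] (+0,-2) / 3c ⇒ BAD: non-unit step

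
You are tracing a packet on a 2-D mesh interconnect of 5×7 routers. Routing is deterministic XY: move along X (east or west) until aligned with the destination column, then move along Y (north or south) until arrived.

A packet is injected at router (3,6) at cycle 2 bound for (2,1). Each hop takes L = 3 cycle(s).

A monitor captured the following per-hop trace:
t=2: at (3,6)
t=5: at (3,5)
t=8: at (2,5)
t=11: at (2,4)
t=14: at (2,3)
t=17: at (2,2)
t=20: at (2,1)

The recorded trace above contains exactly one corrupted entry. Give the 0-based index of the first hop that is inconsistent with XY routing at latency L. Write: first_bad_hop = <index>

[1] (+0,-1) / 3c ⇒ BAD: Y-move but x=3≠2

first_bad_hop = 1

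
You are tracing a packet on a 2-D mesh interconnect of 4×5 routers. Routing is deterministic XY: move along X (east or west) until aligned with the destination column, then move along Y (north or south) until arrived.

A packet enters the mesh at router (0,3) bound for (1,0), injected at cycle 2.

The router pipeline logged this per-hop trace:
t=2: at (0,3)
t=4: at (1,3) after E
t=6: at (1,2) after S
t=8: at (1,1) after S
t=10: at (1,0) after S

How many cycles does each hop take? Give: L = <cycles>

L = 2

Between hops 0 and 1 the cycle counter advances 4 − 2 = 2.
That increment is L by definition: L = 2.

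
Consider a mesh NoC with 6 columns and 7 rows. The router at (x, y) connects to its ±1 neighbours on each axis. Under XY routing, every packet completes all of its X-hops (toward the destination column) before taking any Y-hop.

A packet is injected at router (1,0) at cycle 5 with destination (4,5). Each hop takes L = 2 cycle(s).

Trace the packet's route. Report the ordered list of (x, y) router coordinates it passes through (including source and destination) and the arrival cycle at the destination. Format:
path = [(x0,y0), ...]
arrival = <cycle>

path = [(1,0), (2,0), (3,0), (4,0), (4,1), (4,2), (4,3), (4,4), (4,5)]
arrival = 21

src (1,0)  cyc=5
E→(2,0)  cyc=7
E→(3,0)  cyc=9
E→(4,0)  cyc=11
N→(4,1)  cyc=13
N→(4,2)  cyc=15
N→(4,3)  cyc=17
N→(4,4)  cyc=19
N→(4,5)  cyc=21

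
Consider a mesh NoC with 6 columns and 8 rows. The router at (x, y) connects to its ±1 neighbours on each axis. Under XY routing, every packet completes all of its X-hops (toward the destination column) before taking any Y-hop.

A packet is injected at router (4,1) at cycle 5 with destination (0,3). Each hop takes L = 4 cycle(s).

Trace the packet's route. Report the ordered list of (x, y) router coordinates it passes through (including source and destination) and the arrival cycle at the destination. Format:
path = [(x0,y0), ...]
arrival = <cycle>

hop 0: (4,1) @ cyc 5
hop 1: (3,1) @ cyc 9  [W]
hop 2: (2,1) @ cyc 13  [W]
hop 3: (1,1) @ cyc 17  [W]
hop 4: (0,1) @ cyc 21  [W]
hop 5: (0,2) @ cyc 25  [N]
hop 6: (0,3) @ cyc 29  [N]

path = [(4,1), (3,1), (2,1), (1,1), (0,1), (0,2), (0,3)]
arrival = 29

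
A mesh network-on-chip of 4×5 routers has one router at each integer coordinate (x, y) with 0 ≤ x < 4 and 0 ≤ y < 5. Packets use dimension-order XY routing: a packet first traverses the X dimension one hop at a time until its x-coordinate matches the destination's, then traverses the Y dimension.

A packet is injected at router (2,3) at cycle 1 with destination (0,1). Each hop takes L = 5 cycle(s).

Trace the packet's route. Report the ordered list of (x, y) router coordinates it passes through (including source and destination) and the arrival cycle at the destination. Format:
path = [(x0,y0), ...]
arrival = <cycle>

path = [(2,3), (1,3), (0,3), (0,2), (0,1)]
arrival = 21

[0] x=2 y=3 t=1
[1] x=1 y=3 t=6 →W
[2] x=0 y=3 t=11 →W
[3] x=0 y=2 t=16 →S
[4] x=0 y=1 t=21 →S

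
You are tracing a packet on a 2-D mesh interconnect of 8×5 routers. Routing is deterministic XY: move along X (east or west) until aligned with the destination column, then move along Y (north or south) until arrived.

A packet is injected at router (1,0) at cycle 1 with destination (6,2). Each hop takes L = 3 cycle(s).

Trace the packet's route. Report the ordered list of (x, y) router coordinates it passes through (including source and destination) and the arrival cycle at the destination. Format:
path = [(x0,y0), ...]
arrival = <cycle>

path = [(1,0), (2,0), (3,0), (4,0), (5,0), (6,0), (6,1), (6,2)]
arrival = 22

[0] x=1 y=0 t=1
[1] x=2 y=0 t=4 →E
[2] x=3 y=0 t=7 →E
[3] x=4 y=0 t=10 →E
[4] x=5 y=0 t=13 →E
[5] x=6 y=0 t=16 →E
[6] x=6 y=1 t=19 →N
[7] x=6 y=2 t=22 →N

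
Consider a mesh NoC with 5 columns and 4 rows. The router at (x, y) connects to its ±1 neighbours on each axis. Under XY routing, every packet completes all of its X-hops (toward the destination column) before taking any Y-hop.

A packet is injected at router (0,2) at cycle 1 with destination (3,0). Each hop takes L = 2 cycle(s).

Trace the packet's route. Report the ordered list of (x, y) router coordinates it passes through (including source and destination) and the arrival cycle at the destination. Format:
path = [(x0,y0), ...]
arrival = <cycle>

path = [(0,2), (1,2), (2,2), (3,2), (3,1), (3,0)]
arrival = 11

hop 0: (0,2) @ cyc 1
hop 1: (1,2) @ cyc 3  [E]
hop 2: (2,2) @ cyc 5  [E]
hop 3: (3,2) @ cyc 7  [E]
hop 4: (3,1) @ cyc 9  [S]
hop 5: (3,0) @ cyc 11  [S]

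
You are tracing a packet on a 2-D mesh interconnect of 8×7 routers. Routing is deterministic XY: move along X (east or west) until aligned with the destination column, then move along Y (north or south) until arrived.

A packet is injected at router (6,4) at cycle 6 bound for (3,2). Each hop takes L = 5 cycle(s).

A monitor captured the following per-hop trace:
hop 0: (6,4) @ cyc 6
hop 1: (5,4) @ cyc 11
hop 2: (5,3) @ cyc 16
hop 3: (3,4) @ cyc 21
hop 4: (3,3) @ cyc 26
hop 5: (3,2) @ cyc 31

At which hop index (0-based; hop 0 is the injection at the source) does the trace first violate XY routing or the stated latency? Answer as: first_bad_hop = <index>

check 1→ d=(-1,0) cyc+5: ok
check 2→ d=(0,-1) cyc+5: BAD: Y-move but x=5≠3

first_bad_hop = 2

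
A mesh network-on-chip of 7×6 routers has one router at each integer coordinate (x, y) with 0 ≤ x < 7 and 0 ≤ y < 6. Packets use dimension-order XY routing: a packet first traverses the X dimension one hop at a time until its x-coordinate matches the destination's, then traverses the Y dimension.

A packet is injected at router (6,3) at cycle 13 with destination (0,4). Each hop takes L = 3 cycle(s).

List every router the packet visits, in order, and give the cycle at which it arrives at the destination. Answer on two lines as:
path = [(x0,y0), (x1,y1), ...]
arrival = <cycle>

path = [(6,3), (5,3), (4,3), (3,3), (2,3), (1,3), (0,3), (0,4)]
arrival = 34

  0. router=(6,3) cycle=13 (inject)
  1. router=(5,3) cycle=16 dir=W
  2. router=(4,3) cycle=19 dir=W
  3. router=(3,3) cycle=22 dir=W
  4. router=(2,3) cycle=25 dir=W
  5. router=(1,3) cycle=28 dir=W
  6. router=(0,3) cycle=31 dir=W
  7. router=(0,4) cycle=34 dir=N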